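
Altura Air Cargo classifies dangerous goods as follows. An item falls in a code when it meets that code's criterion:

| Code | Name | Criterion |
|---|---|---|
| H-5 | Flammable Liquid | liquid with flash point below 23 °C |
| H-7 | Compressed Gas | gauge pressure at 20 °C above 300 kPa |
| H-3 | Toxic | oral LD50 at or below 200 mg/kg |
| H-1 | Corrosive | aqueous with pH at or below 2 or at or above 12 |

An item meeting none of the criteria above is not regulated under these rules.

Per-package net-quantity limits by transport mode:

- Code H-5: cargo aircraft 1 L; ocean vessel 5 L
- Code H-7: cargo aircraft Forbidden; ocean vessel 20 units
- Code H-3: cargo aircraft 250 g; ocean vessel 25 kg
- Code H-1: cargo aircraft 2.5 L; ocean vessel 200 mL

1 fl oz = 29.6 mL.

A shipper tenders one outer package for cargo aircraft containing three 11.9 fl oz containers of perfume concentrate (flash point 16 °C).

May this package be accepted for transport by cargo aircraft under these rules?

No

Perfume concentrate: flash point 16 °C < 23 °C → Code H-5 (Flammable Liquid).
Code H-5 quantity: three 11.9 fl oz containers = 1056.72 mL.
That exceeds the Code H-5 cargo aircraft limit of 1 L.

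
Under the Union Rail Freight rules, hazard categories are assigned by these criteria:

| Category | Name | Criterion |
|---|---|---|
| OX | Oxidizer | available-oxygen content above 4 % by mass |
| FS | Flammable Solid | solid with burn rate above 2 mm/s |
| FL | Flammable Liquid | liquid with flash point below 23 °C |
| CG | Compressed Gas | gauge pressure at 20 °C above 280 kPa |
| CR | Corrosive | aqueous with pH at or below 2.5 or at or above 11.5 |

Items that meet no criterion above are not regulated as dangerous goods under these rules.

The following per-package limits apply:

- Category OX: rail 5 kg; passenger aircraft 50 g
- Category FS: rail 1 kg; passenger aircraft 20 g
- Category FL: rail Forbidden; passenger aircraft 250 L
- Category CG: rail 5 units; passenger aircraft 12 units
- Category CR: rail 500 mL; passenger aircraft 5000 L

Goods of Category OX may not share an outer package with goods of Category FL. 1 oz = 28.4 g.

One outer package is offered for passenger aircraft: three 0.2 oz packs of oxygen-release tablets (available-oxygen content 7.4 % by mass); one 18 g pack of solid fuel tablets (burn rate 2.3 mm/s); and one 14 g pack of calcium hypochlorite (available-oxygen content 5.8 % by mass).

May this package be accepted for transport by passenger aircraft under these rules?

Yes

The oxygen-release tablets have available-oxygen content 7.4 % by mass, which is > 4 % by mass, so they are Category OX (Oxidizer).
Burn rate 2.3 mm/s meets the Category FS criterion (Flammable Solid), so the solid fuel tablets are Category FS.
Available-oxygen content 5.8 % by mass meets the Category OX criterion (Oxidizer), so the calcium hypochlorite is Category OX.
Category OX net quantity: (three 0.2 oz packs = 17.04 g) + 14 g = 31.04 g.
That is within the Category OX passenger aircraft limit of 50 g.
Category FS quantity: 18 g.
18 g is within the passenger aircraft limit of 20 g for Category FS.
The segregation rule (Category OX with Category FL) does not apply to Category OX with Category FS.
Every hazard category is within its passenger aircraft limit and no segregation rule is violated.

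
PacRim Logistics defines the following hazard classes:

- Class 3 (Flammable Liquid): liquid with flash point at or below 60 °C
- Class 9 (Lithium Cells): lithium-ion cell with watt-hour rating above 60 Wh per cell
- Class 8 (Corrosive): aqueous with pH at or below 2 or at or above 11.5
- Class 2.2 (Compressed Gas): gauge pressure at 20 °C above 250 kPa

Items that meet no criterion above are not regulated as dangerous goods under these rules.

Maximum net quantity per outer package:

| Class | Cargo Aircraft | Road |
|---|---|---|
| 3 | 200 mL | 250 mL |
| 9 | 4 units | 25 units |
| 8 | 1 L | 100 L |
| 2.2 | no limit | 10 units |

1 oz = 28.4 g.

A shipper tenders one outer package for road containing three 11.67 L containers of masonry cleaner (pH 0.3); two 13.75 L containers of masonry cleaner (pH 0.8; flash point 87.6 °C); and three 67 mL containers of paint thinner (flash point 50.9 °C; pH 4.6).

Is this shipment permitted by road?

Yes

The masonry cleaner has pH 0.3, which is ≤ 2, so it is Class 8 (Corrosive).
pH 0.8 meets the Class 8 criterion (Corrosive), so the masonry cleaner is Class 8.
The paint thinner has flash point 50.9 °C, which is ≤ 60 °C, so it is Class 3 (Flammable Liquid).
Class 3 quantity: three 67 mL containers = 201 mL.
That is within the Class 3 road limit of 250 mL.
Total Class 8: (three 11.67 L containers = 35.01 L) + (two 13.75 L containers = 27.5 L) = 62.51 L.
That is within the Class 8 road limit of 100 L.
Every hazard class is within its road limit and no segregation rule is violated.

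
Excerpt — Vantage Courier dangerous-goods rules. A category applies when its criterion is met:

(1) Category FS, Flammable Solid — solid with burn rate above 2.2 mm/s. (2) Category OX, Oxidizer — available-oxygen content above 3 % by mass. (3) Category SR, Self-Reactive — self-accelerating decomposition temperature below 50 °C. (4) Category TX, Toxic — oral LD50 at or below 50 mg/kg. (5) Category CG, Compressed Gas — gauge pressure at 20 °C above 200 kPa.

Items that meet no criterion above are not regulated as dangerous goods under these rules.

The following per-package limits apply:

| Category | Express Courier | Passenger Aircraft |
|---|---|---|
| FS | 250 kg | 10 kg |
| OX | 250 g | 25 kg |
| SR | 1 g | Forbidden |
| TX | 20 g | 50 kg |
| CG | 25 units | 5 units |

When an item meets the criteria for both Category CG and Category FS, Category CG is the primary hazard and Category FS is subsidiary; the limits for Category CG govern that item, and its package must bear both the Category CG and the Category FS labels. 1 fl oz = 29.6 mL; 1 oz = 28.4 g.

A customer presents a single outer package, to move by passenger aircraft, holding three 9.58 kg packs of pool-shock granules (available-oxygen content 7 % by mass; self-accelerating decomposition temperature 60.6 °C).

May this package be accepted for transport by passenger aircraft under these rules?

Pool-shock granules: available-oxygen content 7 % by mass > 3 % by mass → Category OX (Oxidizer).
Category OX quantity: three 9.58 kg packs = 28.74 kg.
That exceeds the Category OX passenger aircraft limit of 25 kg.

No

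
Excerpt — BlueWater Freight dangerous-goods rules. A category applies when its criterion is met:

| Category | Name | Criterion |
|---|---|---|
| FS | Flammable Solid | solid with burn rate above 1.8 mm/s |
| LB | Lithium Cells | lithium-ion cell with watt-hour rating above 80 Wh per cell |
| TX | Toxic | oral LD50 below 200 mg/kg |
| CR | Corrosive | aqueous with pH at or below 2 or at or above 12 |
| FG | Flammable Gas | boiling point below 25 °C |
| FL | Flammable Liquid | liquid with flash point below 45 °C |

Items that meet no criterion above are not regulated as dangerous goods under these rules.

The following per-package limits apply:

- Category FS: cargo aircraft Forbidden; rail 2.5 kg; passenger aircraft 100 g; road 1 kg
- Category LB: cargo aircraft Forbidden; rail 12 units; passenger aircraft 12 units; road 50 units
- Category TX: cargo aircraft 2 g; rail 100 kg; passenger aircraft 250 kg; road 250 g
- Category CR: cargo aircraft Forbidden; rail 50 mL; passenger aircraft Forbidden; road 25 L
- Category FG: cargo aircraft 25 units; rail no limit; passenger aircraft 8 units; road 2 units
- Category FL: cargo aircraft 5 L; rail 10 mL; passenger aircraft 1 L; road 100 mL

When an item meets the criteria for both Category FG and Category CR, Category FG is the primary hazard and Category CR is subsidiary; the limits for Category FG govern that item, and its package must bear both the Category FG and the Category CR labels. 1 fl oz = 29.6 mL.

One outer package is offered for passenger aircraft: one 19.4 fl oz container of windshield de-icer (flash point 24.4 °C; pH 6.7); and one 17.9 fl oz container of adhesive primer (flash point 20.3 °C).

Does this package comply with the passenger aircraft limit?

With flash point 24.4 °C (< 45 °C), the windshield de-icer falls in Category FL.
The adhesive primer has flash point 20.3 °C, which is < 45 °C, so it is Category FL (Flammable Liquid).
Total Category FL: (one 19.4 fl oz container = 574.24 mL) + (one 17.9 fl oz container = 529.84 mL) = 1104.08 mL.
That exceeds the Category FL passenger aircraft limit of 1 L.

No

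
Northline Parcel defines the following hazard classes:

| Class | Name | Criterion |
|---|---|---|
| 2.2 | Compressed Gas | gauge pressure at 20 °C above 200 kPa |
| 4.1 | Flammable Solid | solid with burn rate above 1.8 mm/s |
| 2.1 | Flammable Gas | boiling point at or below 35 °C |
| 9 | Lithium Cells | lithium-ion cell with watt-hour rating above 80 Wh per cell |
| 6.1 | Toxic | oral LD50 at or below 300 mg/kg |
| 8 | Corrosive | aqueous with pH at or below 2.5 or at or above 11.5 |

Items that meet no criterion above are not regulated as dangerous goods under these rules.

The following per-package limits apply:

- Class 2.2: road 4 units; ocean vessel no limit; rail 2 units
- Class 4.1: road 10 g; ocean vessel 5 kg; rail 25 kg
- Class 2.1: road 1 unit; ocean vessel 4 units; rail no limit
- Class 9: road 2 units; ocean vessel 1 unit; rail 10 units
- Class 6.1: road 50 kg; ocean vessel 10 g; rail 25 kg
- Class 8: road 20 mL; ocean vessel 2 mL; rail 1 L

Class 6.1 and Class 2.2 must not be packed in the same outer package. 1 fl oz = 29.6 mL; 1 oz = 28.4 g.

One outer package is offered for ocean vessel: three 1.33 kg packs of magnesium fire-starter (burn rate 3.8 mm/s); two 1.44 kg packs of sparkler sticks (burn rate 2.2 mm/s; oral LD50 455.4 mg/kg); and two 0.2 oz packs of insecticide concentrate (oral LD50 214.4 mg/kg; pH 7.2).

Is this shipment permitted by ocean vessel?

Burn rate 3.8 mm/s meets the Class 4.1 criterion (Flammable Solid), so the magnesium fire-starter is Class 4.1.
Sparkler sticks: burn rate 2.2 mm/s > 1.8 mm/s → Class 4.1 (Flammable Solid).
Oral LD50 214.4 mg/kg meets the Class 6.1 criterion (Toxic), so the insecticide concentrate is Class 6.1.
Total Class 4.1: (three 1.33 kg packs = 3.99 kg) + (two 1.44 kg packs = 2.88 kg) = 6.87 kg.
6.87 kg exceeds the ocean vessel limit of 5 kg for Class 4.1.
Class 6.1 quantity: two 0.2 oz packs = 11.36 g.
That exceeds the Class 6.1 ocean vessel limit of 10 g.
The segregation rule (Class 6.1 with Class 2.2) does not apply to Class 4.1 with Class 6.1.

No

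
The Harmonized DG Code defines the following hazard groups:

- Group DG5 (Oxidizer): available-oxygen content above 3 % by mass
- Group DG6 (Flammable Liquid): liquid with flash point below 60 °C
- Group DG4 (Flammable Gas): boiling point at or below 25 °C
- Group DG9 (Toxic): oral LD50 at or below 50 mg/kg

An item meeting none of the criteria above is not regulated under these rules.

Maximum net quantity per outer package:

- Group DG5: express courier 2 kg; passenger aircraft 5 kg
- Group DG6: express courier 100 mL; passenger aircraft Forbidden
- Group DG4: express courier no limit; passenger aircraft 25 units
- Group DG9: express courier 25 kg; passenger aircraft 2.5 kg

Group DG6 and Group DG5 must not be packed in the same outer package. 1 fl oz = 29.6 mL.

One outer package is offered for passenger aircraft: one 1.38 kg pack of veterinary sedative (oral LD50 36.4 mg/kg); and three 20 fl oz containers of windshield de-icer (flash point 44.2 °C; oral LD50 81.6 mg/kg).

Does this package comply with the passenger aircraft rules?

Veterinary sedative: oral LD50 36.4 mg/kg ≤ 50 mg/kg → Group DG9 (Toxic).
With flash point 44.2 °C (< 60 °C), the windshield de-icer falls in Group DG6.
Group DG9 quantity: 1.38 kg.
1.38 kg ≤ 2.5 kg (passenger aircraft limit, Group DG9) — within limit.
Group DG6 quantity: three 20 fl oz containers = 1.776 L.
Group DG6 is Forbidden by passenger aircraft.
The segregation rule (Group DG6 with Group DG5) does not apply to Group DG9 with Group DG6.

No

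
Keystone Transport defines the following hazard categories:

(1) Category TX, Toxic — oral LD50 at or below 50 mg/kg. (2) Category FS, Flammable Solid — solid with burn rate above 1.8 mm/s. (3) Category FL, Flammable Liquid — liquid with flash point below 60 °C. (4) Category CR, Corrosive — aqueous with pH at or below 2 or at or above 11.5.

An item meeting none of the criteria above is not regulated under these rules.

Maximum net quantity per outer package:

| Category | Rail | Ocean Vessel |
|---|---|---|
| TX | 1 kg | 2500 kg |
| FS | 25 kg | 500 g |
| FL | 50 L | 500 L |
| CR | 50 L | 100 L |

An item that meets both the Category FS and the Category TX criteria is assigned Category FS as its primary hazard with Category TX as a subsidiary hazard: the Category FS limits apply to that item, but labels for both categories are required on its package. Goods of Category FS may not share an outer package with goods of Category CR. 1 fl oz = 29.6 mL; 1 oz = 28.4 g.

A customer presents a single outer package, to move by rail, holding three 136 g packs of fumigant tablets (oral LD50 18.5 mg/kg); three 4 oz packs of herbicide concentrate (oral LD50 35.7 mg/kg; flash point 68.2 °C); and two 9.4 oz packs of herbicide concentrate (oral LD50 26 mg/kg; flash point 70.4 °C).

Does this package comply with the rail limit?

No

The fumigant tablets have oral LD50 18.5 mg/kg, which is ≤ 50 mg/kg, so they are Category TX (Toxic).
With oral LD50 35.7 mg/kg (≤ 50 mg/kg), the herbicide concentrate falls in Category TX.
With oral LD50 26 mg/kg (≤ 50 mg/kg), the herbicide concentrate falls in Category TX.
Category TX net quantity: (three 136 g packs = 408 g) + (three 4 oz packs = 340.8 g) + (two 9.4 oz packs = 533.92 g) = 1282.72 g.
1282.72 g exceeds the rail limit of 1 kg for Category TX.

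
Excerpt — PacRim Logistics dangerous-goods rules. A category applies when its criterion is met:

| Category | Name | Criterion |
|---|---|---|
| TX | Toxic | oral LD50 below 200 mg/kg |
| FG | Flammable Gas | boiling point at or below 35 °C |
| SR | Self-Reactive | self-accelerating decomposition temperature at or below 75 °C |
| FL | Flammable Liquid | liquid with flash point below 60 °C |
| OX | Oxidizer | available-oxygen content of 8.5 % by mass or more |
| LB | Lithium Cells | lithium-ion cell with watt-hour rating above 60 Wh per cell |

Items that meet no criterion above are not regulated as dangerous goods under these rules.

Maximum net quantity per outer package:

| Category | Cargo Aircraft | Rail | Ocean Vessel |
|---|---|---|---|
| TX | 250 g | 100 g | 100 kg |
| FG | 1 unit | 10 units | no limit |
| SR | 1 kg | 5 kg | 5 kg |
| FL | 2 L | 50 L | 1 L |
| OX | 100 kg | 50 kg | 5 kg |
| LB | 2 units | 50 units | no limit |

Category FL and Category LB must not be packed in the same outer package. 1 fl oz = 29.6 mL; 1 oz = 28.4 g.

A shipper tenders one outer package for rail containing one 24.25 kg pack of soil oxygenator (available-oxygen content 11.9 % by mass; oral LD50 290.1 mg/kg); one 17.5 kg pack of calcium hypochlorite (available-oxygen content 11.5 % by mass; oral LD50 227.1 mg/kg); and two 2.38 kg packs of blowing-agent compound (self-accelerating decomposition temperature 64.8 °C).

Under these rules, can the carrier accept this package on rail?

Soil oxygenator: available-oxygen content 11.9 % by mass ≥ 8.5 % by mass → Category OX (Oxidizer).
With available-oxygen content 11.5 % by mass (≥ 8.5 % by mass), the calcium hypochlorite falls in Category OX.
The blowing-agent compound has self-accelerating decomposition temperature 64.8 °C, which is ≤ 75 °C, so it is Category SR (Self-Reactive).
Total Category OX: 24.25 kg + 17.5 kg = 41.75 kg.
41.75 kg is within the rail limit of 50 kg for Category OX.
Category SR quantity: two 2.38 kg packs = 4.76 kg.
4.76 kg ≤ 5 kg (rail limit, Category SR) — within limit.
The segregation rule (Category FL with Category LB) does not apply to Category OX with Category SR.
Every hazard category is within its rail limit and no segregation rule is violated.

Yes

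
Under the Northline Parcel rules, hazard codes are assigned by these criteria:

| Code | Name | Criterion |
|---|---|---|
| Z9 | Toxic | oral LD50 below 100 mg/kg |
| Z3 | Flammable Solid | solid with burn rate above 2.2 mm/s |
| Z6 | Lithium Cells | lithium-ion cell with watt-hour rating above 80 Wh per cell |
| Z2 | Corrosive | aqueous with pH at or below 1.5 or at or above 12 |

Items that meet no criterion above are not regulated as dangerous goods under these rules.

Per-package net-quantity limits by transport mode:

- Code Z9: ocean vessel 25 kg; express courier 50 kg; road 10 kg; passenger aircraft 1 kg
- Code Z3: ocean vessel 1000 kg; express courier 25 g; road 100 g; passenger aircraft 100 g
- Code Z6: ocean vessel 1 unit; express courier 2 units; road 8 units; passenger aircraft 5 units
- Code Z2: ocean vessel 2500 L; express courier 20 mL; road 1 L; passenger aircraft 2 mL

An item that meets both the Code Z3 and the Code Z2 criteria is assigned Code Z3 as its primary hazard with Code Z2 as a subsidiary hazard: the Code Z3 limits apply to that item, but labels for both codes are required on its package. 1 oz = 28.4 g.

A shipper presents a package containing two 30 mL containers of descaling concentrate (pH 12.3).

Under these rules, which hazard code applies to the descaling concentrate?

Code Z2

Descaling concentrate: pH 12.3 ≥ 12 → Code Z2 (Corrosive).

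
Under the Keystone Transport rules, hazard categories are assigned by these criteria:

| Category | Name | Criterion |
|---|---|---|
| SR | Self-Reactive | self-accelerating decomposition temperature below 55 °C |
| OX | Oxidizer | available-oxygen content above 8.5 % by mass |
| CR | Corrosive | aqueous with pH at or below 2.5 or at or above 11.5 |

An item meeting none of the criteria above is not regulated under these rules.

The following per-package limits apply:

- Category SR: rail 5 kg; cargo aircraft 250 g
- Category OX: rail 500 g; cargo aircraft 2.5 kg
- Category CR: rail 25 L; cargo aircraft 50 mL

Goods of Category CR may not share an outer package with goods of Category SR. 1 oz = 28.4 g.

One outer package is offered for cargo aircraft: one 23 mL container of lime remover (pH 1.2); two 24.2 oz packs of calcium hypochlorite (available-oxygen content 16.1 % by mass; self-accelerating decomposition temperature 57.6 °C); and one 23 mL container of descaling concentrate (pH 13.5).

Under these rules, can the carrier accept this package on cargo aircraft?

Yes

With pH 1.2 (≤ 2.5), the lime remover falls in Category CR.
Calcium hypochlorite: available-oxygen content 16.1 % by mass > 8.5 % by mass → Category OX (Oxidizer).
The descaling concentrate has pH 13.5, which is ≥ 11.5, so it is Category CR (Corrosive).
Total Category CR: 23 mL + 23 mL = 46 mL.
46 mL ≤ 50 mL (cargo aircraft limit, Category CR) — within limit.
Category OX quantity: two 24.2 oz packs = 1374.56 g.
1374.56 g ≤ 2.5 kg (cargo aircraft limit, Category OX) — within limit.
The segregation rule (Category CR with Category SR) does not apply to Category CR with Category OX.
Every hazard category is within its cargo aircraft limit and no segregation rule is violated.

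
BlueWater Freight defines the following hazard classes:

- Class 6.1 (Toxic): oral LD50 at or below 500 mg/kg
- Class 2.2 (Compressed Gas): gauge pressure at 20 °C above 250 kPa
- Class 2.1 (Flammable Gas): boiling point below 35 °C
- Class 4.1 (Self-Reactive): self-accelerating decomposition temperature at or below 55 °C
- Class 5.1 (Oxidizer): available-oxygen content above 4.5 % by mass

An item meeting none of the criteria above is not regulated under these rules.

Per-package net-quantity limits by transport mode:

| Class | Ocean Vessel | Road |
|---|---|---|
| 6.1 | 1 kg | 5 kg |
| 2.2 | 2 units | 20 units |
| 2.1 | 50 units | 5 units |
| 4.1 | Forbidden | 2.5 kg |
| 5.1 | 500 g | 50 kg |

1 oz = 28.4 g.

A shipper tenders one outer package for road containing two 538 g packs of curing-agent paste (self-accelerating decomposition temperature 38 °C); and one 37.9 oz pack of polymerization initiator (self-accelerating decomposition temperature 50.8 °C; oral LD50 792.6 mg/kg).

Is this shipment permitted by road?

Curing-agent paste: self-accelerating decomposition temperature 38 °C ≤ 55 °C → Class 4.1 (Self-Reactive).
Polymerization initiator: self-accelerating decomposition temperature 50.8 °C ≤ 55 °C → Class 4.1 (Self-Reactive).
Class 4.1 net quantity: (two 538 g packs = 1.076 kg) + (one 37.9 oz pack = 1076.36 g) = 2152.36 g.
That is within the Class 4.1 road limit of 2.5 kg.

Yes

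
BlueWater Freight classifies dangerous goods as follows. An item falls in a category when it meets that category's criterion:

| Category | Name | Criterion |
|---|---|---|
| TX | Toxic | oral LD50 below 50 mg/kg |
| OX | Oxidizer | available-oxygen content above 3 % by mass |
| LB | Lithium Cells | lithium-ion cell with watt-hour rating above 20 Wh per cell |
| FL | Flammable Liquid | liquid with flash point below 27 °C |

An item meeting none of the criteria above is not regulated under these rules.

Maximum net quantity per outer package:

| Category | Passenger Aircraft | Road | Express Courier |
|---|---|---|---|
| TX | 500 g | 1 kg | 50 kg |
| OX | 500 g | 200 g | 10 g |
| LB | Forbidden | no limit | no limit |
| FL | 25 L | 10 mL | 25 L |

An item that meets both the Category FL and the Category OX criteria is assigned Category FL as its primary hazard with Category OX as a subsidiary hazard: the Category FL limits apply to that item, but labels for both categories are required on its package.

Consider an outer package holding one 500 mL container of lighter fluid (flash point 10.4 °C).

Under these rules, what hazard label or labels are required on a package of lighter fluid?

Category FL

Lighter fluid: flash point 10.4 °C < 27 °C → Category FL (Flammable Liquid).
Only the Category FL label is required.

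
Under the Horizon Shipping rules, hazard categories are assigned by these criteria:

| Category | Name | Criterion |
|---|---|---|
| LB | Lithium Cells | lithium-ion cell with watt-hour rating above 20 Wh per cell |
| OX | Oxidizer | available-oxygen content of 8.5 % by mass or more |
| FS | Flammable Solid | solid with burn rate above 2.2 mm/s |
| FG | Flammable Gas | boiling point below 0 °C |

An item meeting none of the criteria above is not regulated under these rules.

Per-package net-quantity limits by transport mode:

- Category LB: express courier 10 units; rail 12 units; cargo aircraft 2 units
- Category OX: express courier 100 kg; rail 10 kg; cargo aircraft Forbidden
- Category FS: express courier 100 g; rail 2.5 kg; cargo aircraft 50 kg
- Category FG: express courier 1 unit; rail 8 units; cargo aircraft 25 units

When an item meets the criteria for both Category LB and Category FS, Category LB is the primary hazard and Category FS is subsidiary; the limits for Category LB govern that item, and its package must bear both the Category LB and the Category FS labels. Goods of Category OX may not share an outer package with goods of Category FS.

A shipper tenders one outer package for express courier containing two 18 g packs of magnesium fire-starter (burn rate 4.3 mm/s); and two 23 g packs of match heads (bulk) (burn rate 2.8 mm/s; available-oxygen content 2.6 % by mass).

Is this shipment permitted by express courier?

Yes

The magnesium fire-starter has burn rate 4.3 mm/s, which is > 2.2 mm/s, so it is Category FS (Flammable Solid).
With burn rate 2.8 mm/s (> 2.2 mm/s), the match heads (bulk) fall in Category FS.
Total Category FS: (two 18 g packs = 36 g) + (two 23 g packs = 46 g) = 82 g.
That is within the Category FS express courier limit of 100 g.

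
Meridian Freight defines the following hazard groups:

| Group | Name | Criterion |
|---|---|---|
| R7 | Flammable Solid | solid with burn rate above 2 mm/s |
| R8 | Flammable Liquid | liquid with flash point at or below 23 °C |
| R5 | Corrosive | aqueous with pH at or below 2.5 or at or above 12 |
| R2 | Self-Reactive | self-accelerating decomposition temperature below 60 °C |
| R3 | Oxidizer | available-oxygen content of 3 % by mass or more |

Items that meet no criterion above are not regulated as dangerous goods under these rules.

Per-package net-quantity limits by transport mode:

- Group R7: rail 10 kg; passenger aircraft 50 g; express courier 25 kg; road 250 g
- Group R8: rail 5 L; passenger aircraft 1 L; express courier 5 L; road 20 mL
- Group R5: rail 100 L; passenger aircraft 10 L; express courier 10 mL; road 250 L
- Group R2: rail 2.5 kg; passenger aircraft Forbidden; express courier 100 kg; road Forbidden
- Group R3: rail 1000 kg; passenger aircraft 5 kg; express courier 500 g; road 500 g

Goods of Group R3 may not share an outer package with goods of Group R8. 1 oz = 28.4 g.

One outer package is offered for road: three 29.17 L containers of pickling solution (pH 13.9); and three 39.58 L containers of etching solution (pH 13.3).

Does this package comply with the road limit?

Yes

With pH 13.9 (≥ 12), the pickling solution falls in Group R5.
pH 13.3 meets the Group R5 criterion (Corrosive), so the etching solution is Group R5.
Total Group R5: (three 29.17 L containers = 87.51 L) + (three 39.58 L containers = 118.74 L) = 206.25 L.
That is within the Group R5 road limit of 250 L.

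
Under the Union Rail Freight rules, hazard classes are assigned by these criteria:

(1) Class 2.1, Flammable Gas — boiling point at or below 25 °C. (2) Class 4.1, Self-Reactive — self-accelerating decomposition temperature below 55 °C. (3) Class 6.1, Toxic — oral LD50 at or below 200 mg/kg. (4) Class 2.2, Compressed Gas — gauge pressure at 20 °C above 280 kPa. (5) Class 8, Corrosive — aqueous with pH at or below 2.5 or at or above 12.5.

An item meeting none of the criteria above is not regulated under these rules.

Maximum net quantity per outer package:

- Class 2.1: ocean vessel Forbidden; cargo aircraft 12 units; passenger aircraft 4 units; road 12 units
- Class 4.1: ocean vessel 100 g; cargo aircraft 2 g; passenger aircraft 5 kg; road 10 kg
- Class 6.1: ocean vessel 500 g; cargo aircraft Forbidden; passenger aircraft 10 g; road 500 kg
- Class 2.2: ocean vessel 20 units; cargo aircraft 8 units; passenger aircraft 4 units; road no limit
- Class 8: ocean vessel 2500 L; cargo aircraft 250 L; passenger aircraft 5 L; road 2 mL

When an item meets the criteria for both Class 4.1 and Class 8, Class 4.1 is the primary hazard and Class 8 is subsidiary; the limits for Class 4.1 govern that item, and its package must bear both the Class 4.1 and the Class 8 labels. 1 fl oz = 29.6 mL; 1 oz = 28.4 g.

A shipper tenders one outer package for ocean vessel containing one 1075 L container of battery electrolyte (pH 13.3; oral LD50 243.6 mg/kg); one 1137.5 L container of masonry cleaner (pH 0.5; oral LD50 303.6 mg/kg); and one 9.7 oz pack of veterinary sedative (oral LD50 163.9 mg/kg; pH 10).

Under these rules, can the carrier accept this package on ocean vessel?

pH 13.3 meets the Class 8 criterion (Corrosive), so the battery electrolyte is Class 8.
pH 0.5 meets the Class 8 criterion (Corrosive), so the masonry cleaner is Class 8.
Veterinary sedative: oral LD50 163.9 mg/kg ≤ 200 mg/kg → Class 6.1 (Toxic).
Class 8 net quantity: 1075 L + 1137.5 L = 2212.5 L.
2212.5 L ≤ 2500 L (ocean vessel limit, Class 8) — within limit.
Class 6.1 quantity: one 9.7 oz pack = 275.48 g.
275.48 g ≤ 500 g (ocean vessel limit, Class 6.1) — within limit.
Every hazard class is within its ocean vessel limit and no segregation rule is violated.

Yes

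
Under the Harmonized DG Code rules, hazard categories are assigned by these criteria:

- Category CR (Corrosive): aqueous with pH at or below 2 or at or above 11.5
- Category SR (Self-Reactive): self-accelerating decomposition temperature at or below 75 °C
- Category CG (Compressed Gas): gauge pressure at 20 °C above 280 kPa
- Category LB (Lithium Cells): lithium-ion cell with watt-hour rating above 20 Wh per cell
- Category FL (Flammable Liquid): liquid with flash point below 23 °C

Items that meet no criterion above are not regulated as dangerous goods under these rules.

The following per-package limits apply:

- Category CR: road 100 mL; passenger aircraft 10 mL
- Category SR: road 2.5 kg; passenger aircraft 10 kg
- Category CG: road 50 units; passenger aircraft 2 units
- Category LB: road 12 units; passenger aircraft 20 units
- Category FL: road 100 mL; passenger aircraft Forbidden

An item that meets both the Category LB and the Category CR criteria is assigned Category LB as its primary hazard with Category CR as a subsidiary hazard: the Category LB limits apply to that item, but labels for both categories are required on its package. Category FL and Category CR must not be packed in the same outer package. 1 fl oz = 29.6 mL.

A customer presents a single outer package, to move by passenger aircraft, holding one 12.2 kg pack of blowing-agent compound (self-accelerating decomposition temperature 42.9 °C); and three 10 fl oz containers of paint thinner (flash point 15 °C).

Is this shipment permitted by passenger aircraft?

Blowing-agent compound: self-accelerating decomposition temperature 42.9 °C ≤ 75 °C → Category SR (Self-Reactive).
With flash point 15 °C (< 23 °C), the paint thinner falls in Category FL.
Category SR quantity: 12.2 kg.
12.2 kg exceeds the passenger aircraft limit of 10 kg for Category SR.
Category FL quantity: three 10 fl oz containers = 888 mL.
By passenger aircraft, Category FL is Forbidden regardless of quantity.
The segregation rule (Category FL with Category CR) does not apply to Category SR with Category FL.

No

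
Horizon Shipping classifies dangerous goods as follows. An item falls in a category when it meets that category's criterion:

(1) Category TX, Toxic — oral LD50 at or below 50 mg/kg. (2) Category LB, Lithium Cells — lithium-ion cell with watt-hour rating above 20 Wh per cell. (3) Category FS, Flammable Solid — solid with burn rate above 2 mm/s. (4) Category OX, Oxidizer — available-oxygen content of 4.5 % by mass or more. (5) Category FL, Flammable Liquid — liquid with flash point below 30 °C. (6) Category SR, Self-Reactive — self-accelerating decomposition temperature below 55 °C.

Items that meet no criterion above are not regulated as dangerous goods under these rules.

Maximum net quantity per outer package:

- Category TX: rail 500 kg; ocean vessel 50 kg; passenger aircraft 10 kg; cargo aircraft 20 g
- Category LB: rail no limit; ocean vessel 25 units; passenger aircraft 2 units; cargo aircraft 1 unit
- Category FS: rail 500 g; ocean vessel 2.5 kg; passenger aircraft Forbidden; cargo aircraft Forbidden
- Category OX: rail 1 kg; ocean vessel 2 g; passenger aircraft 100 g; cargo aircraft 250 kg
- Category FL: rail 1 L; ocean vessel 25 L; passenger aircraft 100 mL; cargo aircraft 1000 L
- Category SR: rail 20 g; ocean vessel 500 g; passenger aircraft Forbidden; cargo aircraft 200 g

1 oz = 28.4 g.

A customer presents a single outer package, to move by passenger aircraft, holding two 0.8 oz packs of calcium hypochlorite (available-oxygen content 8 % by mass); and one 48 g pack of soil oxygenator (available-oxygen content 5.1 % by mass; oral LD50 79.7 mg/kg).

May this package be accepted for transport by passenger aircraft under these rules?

With available-oxygen content 8 % by mass (≥ 4.5 % by mass), the calcium hypochlorite falls in Category OX.
Soil oxygenator: available-oxygen content 5.1 % by mass ≥ 4.5 % by mass → Category OX (Oxidizer).
Total Category OX: (two 0.8 oz packs = 45.44 g) + 48 g = 93.44 g.
93.44 g is within the passenger aircraft limit of 100 g for Category OX.

Yes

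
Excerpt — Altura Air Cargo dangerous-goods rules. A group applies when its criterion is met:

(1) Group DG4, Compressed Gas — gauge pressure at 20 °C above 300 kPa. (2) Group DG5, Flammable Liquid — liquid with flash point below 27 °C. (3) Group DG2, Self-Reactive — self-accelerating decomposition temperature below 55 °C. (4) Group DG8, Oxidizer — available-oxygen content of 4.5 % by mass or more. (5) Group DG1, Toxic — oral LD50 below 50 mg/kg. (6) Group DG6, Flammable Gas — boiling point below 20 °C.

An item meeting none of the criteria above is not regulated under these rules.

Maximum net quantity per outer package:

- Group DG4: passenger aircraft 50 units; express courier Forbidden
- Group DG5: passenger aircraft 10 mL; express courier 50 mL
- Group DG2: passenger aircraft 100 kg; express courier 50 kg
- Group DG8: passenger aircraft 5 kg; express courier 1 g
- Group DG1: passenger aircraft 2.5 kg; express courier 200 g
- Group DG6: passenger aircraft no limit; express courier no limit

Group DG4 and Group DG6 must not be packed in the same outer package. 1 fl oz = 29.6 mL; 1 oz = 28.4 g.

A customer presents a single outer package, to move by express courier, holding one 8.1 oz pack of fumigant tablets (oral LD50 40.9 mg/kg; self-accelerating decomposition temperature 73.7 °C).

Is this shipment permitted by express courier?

No

With oral LD50 40.9 mg/kg (< 50 mg/kg), the fumigant tablets fall in Group DG1.
Group DG1 quantity: one 8.1 oz pack = 230.04 g.
That exceeds the Group DG1 express courier limit of 200 g.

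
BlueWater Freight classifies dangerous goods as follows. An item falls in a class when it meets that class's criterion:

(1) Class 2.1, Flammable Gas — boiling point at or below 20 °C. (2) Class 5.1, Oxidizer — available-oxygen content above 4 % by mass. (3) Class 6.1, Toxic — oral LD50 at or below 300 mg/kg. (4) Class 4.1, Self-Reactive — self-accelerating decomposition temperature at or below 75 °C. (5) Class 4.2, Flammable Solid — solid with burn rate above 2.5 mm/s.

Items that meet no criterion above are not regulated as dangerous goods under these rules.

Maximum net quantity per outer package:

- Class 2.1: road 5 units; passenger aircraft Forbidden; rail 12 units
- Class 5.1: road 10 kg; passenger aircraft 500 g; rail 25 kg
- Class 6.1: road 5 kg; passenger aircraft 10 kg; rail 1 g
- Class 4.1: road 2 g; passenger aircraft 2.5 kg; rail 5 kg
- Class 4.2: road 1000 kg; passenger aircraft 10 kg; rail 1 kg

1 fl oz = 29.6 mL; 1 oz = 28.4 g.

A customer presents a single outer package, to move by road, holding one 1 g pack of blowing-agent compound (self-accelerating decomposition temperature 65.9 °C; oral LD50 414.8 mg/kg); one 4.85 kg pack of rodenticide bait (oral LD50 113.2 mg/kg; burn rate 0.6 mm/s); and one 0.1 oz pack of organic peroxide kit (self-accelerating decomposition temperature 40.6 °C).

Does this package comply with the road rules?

The blowing-agent compound has self-accelerating decomposition temperature 65.9 °C, which is ≤ 75 °C, so it is Class 4.1 (Self-Reactive).
Rodenticide bait: oral LD50 113.2 mg/kg ≤ 300 mg/kg → Class 6.1 (Toxic).
Organic peroxide kit: self-accelerating decomposition temperature 40.6 °C ≤ 75 °C → Class 4.1 (Self-Reactive).
Total Class 4.1: 1 g + (one 0.1 oz pack = 2.84 g) = 3.84 g.
3.84 g > 2 g (road limit, Class 4.1) — over the limit.
Class 6.1 quantity: 4.85 kg.
4.85 kg is within the road limit of 5 kg for Class 6.1.

No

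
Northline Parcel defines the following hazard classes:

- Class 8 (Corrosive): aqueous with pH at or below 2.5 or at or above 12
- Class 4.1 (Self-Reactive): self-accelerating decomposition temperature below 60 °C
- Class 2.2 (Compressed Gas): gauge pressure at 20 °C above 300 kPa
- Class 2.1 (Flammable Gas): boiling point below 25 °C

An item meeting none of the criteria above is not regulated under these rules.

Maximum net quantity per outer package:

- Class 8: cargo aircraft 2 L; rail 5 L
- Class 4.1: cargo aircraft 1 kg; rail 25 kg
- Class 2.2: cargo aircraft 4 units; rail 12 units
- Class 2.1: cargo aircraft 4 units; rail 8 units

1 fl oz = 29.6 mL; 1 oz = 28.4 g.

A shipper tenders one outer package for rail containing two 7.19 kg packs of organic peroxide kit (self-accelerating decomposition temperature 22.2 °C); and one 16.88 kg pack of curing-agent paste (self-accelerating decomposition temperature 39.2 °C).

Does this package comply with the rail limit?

No

With self-accelerating decomposition temperature 22.2 °C (< 60 °C), the organic peroxide kit falls in Class 4.1.
Curing-agent paste: self-accelerating decomposition temperature 39.2 °C < 60 °C → Class 4.1 (Self-Reactive).
Total Class 4.1: (two 7.19 kg packs = 14.38 kg) + 16.88 kg = 31.26 kg.
That exceeds the Class 4.1 rail limit of 25 kg.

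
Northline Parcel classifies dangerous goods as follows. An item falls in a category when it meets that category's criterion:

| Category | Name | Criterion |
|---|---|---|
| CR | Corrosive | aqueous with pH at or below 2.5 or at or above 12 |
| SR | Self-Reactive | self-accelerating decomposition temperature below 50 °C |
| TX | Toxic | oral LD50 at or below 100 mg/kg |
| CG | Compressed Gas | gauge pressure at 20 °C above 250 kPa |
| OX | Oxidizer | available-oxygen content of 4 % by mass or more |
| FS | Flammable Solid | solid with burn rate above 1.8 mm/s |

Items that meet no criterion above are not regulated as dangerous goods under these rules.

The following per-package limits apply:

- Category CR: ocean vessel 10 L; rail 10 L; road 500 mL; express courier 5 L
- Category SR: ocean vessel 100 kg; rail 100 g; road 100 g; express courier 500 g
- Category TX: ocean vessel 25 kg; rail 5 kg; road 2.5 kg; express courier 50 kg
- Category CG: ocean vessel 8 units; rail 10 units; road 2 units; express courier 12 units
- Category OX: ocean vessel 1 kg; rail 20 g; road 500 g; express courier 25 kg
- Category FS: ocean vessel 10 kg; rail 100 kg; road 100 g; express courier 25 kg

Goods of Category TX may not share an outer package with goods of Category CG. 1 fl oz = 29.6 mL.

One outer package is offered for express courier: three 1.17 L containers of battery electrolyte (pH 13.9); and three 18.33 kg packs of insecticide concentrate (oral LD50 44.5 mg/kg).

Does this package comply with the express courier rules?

Battery electrolyte: pH 13.9 ≥ 12 → Category CR (Corrosive).
Insecticide concentrate: oral LD50 44.5 mg/kg ≤ 100 mg/kg → Category TX (Toxic).
Category CR quantity: three 1.17 L containers = 3.51 L.
3.51 L ≤ 5 L (express courier limit, Category CR) — within limit.
Category TX quantity: three 18.33 kg packs = 54.99 kg.
54.99 kg exceeds the express courier limit of 50 kg for Category TX.
The segregation rule (Category TX with Category CG) does not apply to Category CR with Category TX.

No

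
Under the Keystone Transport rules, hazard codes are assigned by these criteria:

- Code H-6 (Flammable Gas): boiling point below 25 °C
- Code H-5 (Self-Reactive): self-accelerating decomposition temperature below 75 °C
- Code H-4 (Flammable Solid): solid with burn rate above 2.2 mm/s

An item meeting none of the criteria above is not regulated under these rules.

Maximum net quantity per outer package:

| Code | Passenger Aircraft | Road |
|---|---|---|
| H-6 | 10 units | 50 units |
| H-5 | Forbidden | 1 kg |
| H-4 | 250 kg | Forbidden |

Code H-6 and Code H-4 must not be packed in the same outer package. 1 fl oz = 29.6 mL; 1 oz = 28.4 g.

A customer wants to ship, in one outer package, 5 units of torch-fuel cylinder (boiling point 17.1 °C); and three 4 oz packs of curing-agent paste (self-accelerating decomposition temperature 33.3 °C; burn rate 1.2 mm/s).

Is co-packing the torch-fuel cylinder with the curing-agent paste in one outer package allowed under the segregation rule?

Torch-fuel cylinder: boiling point 17.1 °C < 25 °C → Code H-6 (Flammable Gas).
Self-accelerating decomposition temperature 33.3 °C meets the Code H-5 criterion (Self-Reactive), so the curing-agent paste is Code H-5.
No segregation rule bars Code H-6 with Code H-5.

Yes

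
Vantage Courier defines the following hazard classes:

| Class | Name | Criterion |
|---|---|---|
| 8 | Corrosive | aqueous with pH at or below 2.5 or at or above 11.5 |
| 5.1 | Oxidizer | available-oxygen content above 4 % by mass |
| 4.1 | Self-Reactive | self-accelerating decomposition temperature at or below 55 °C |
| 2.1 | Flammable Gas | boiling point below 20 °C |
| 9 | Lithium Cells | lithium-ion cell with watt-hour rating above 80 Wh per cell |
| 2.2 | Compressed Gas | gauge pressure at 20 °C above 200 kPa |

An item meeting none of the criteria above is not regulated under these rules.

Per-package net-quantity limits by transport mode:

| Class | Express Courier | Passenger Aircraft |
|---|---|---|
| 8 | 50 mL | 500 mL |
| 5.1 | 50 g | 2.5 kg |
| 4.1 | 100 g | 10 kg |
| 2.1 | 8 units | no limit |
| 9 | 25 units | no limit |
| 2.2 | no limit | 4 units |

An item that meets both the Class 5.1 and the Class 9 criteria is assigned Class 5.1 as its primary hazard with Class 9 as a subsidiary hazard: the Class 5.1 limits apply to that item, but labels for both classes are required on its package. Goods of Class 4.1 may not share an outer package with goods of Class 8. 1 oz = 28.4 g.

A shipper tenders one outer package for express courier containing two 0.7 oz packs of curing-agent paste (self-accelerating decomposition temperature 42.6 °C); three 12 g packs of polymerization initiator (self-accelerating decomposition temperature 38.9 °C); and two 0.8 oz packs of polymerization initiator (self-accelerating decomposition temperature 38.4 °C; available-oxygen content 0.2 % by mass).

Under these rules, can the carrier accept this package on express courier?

The curing-agent paste has self-accelerating decomposition temperature 42.6 °C, which is ≤ 55 °C, so it is Class 4.1 (Self-Reactive).
With self-accelerating decomposition temperature 38.9 °C (≤ 55 °C), the polymerization initiator falls in Class 4.1.
The polymerization initiator has self-accelerating decomposition temperature 38.4 °C, which is ≤ 55 °C, so it is Class 4.1 (Self-Reactive).
Class 4.1 net quantity: (two 0.7 oz packs = 39.76 g) + (three 12 g packs = 36 g) + (two 0.8 oz packs = 45.44 g) = 121.2 g.
121.2 g exceeds the express courier limit of 100 g for Class 4.1.

No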